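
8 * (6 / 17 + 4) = 592 / 17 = 34.82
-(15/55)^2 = -9/121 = -0.07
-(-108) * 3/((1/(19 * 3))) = 18468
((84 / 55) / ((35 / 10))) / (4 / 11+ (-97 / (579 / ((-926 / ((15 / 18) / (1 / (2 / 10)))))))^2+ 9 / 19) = 0.00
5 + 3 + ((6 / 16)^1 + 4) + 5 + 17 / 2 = 207 / 8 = 25.88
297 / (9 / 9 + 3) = 74.25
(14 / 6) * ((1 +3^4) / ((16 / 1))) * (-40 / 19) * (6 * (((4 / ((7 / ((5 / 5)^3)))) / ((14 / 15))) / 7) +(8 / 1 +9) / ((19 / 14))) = -17436070 / 53067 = -328.57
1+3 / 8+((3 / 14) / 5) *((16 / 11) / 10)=21271 / 15400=1.38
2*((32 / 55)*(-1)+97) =10606 / 55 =192.84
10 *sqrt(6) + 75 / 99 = 25 / 33 + 10 *sqrt(6) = 25.25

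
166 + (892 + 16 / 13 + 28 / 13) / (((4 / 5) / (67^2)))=65317108 / 13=5024392.92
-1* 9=-9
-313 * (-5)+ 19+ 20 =1604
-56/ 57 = -0.98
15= 15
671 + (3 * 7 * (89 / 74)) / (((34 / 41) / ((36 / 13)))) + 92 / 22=68316850 / 89947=759.52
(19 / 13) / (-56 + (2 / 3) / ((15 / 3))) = -285 / 10894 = -0.03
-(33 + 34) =-67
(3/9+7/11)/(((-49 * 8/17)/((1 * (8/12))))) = -136/4851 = -0.03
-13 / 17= -0.76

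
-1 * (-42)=42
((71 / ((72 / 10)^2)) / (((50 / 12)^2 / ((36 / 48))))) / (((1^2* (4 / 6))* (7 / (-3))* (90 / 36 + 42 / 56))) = -213 / 18200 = -0.01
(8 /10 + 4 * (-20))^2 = 156816 /25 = 6272.64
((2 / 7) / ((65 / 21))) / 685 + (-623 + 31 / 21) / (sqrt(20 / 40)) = 6 / 44525 - 13052 * sqrt(2) / 21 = -878.97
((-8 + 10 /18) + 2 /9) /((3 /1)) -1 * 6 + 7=-38 /27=-1.41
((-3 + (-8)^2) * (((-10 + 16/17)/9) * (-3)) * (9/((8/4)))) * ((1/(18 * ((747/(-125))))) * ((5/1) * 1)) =-38.53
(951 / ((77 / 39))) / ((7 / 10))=370890 / 539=688.11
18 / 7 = 2.57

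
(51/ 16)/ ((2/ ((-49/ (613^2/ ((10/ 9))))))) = -4165/ 18036912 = -0.00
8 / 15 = 0.53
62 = 62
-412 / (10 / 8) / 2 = -164.80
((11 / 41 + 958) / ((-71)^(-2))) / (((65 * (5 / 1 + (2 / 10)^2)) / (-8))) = -3961116980 / 33579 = -117964.11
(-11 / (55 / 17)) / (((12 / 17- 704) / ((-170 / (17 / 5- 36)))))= 24565 / 974414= 0.03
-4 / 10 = -0.40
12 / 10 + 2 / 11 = 76 / 55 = 1.38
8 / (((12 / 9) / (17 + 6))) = 138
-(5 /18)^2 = -25 /324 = -0.08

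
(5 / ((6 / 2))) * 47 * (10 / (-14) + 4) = 5405 / 21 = 257.38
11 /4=2.75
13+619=632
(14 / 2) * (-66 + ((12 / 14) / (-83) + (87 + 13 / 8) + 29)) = 361.30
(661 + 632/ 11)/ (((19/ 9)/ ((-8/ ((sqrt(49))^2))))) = -81288/ 1463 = -55.56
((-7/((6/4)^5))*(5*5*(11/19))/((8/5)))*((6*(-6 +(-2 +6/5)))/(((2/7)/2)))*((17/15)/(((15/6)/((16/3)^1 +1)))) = 4984672/729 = 6837.68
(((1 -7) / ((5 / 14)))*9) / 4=-189 / 5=-37.80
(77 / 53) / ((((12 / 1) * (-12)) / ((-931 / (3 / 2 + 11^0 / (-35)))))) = 2509045 / 393048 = 6.38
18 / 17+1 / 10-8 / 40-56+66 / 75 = -46037 / 850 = -54.16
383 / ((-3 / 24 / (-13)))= 39832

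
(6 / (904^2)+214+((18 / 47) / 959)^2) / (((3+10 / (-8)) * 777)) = 177645243681969827 / 1128752858080555512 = 0.16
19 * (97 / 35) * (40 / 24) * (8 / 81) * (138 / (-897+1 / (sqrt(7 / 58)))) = -1.34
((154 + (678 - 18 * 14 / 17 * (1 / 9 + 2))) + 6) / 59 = 13714 / 1003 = 13.67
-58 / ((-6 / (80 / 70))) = 232 / 21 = 11.05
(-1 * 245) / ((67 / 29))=-7105 / 67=-106.04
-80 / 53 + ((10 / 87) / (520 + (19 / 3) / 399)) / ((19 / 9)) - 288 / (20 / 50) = -690282032470 / 956719483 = -721.51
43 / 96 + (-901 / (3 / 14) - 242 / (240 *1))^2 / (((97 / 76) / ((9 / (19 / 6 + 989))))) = 174217412393599 / 1385858400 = 125710.83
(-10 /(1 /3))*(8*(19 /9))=-1520 /3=-506.67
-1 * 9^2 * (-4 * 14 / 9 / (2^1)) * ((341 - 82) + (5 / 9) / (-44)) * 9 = 6461217 / 11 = 587383.36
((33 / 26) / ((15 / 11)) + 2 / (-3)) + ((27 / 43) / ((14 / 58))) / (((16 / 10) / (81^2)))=10667.34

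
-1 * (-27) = 27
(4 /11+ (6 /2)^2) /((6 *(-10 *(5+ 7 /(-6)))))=-103 /2530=-0.04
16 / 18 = 8 / 9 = 0.89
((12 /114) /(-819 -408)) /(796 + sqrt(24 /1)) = -199 /1846366287 + sqrt(6) /3692732574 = -0.00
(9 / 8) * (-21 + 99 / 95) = -2133 / 95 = -22.45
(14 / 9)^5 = 537824 / 59049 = 9.11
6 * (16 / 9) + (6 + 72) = 266 / 3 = 88.67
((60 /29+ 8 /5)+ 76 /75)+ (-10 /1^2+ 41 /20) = -28429 /8700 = -3.27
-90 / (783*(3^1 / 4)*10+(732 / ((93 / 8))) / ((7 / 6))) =-13020 / 857363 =-0.02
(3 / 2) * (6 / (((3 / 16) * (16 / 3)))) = 9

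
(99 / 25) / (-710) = -99 / 17750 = -0.01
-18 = -18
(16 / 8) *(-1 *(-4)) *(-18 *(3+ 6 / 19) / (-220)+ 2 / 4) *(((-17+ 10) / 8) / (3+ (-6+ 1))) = 2821 / 1045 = 2.70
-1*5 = -5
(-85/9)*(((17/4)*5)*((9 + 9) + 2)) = -36125/9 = -4013.89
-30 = -30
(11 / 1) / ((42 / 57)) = 209 / 14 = 14.93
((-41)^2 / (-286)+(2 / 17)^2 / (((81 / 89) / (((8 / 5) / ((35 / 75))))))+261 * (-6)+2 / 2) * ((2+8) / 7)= -122694083815 / 54675621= -2244.04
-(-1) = 1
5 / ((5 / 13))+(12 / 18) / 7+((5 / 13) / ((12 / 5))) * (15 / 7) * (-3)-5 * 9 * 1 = -35965 / 1092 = -32.93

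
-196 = -196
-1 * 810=-810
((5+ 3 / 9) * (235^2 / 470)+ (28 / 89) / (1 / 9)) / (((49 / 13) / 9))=6554964 / 4361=1503.09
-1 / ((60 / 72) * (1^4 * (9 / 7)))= -14 / 15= -0.93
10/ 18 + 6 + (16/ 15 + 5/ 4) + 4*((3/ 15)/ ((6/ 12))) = 377/ 36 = 10.47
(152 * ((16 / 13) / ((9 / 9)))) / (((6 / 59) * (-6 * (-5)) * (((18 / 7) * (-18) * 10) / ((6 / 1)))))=-62776 / 78975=-0.79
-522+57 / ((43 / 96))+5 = -16759 / 43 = -389.74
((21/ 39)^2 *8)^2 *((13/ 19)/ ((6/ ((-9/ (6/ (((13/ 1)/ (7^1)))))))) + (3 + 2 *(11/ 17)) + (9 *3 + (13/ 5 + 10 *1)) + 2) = 11310586896/ 46126015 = 245.21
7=7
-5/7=-0.71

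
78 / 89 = 0.88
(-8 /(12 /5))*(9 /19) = -30 /19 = -1.58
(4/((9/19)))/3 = 76/27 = 2.81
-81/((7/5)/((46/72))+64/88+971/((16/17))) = -1639440/20940427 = -0.08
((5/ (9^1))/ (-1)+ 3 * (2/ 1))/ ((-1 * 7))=-7/ 9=-0.78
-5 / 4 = -1.25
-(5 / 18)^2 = -25 / 324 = -0.08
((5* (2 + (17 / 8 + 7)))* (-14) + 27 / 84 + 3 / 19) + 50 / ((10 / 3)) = -101515 / 133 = -763.27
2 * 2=4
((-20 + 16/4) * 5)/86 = -40/43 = -0.93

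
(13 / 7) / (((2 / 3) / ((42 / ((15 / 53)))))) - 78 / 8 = 8073 / 20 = 403.65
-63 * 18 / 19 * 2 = -2268 / 19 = -119.37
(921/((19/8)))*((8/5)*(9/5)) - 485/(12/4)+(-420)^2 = 177355.17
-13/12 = -1.08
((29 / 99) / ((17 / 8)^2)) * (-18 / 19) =-3712 / 60401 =-0.06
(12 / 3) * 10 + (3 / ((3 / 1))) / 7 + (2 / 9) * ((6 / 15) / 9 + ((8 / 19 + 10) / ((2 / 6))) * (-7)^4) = 900665047 / 53865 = 16720.78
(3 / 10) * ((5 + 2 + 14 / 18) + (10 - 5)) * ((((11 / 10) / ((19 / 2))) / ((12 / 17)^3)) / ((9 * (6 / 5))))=1242989 / 10637568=0.12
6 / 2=3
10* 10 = 100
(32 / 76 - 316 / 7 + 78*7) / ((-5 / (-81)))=1080054 / 133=8120.71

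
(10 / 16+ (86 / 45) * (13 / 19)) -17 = -103061 / 6840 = -15.07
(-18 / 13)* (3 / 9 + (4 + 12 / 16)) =-183 / 26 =-7.04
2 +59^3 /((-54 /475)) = -97554917 /54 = -1806572.54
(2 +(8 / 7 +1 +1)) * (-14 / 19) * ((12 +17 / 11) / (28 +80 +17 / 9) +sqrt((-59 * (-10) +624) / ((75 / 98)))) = -336 * sqrt(1821) / 95 - 96552 / 206701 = -151.40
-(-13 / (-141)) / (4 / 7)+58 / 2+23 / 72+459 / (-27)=41143 / 3384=12.16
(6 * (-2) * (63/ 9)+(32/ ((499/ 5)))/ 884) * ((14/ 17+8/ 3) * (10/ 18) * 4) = -32977689760/ 50618061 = -651.50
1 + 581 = 582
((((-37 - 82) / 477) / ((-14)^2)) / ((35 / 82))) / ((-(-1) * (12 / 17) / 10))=-11849 / 280476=-0.04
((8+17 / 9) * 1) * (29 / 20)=2581 / 180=14.34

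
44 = 44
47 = 47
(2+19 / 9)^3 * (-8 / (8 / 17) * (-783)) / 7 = 24971929 / 189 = 132126.61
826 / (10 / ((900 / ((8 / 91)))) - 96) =-1691235 / 196558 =-8.60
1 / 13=0.08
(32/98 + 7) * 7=359/7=51.29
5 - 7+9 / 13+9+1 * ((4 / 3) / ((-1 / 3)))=48 / 13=3.69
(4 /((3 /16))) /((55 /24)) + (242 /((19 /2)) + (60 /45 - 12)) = 75604 /3135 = 24.12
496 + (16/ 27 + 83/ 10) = 136321/ 270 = 504.89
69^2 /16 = 297.56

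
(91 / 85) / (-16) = -91 / 1360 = -0.07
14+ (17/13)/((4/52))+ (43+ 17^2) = 363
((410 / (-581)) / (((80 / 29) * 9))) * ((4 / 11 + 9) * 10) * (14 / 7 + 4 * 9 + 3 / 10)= -46904861 / 460152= -101.93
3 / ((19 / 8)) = 24 / 19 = 1.26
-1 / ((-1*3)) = 0.33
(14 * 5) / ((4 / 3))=105 / 2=52.50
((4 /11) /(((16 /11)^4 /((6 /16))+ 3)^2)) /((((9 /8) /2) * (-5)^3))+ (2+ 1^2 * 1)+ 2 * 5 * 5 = 2851470218345681 /53801348406125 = 53.00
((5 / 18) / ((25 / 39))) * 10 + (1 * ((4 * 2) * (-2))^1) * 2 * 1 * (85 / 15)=-177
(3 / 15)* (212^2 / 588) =11236 / 735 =15.29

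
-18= -18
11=11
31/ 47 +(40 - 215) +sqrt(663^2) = 22967/ 47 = 488.66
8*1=8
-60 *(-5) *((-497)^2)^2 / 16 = 4576008456075 / 4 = 1144002114018.75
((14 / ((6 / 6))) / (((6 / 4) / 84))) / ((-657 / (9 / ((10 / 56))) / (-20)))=87808 / 73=1202.85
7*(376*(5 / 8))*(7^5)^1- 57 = 27647458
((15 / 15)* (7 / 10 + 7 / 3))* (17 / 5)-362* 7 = -378553 / 150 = -2523.69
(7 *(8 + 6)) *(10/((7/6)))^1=840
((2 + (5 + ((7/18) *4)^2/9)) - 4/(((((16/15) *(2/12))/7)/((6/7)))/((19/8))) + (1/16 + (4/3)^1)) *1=-3638705/11664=-311.96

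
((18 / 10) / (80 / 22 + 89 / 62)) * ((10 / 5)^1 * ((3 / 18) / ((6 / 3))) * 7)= 2387 / 5765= 0.41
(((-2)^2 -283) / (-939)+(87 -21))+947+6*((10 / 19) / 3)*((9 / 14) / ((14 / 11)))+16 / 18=2661226037 / 2622627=1014.72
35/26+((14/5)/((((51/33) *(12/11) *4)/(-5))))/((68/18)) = 47887/60112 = 0.80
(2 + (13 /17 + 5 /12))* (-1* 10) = -3245 /102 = -31.81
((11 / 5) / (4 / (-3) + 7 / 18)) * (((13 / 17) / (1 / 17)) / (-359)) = 2574 / 30515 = 0.08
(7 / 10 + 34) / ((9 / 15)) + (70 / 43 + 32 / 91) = 1404287 / 23478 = 59.81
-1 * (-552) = 552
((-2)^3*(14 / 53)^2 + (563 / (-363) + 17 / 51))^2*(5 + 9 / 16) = 72954613209329 / 4158883163556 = 17.54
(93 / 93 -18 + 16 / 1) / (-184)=1 / 184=0.01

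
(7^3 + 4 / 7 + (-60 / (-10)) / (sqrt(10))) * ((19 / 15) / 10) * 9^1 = 171 * sqrt(10) / 250 + 27417 / 70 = 393.83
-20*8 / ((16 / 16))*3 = -480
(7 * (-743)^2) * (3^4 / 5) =313011783 / 5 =62602356.60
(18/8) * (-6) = -27/2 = -13.50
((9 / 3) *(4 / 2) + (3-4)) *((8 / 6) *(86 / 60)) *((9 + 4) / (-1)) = -1118 / 9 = -124.22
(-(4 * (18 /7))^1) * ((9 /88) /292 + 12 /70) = -1.77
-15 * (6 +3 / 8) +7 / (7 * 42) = -16061 / 168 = -95.60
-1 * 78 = -78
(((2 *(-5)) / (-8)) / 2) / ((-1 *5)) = -1 / 8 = -0.12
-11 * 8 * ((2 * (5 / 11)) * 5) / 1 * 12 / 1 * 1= -4800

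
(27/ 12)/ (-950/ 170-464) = -17/ 3548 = -0.00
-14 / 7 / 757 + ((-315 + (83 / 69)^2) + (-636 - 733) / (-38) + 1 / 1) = -37872058213 / 136954926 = -276.53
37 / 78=0.47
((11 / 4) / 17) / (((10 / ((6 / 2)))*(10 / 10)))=33 / 680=0.05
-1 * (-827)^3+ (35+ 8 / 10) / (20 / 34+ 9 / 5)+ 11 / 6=688912127185 / 1218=565609299.82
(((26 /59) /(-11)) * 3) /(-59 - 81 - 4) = 13 /15576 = 0.00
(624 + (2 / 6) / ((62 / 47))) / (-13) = -116111 / 2418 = -48.02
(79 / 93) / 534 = 79 / 49662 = 0.00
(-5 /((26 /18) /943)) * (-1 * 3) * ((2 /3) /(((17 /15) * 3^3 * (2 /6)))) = 141450 /221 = 640.05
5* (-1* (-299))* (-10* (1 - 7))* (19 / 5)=340860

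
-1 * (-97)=97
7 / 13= 0.54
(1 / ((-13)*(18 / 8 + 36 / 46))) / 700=-23 / 634725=-0.00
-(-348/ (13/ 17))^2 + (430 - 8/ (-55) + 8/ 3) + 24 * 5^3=-5679120274/ 27885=-203662.19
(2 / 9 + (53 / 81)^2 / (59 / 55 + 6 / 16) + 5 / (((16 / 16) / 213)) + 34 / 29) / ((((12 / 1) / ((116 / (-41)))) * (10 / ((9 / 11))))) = -129284315557 / 6282966690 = -20.58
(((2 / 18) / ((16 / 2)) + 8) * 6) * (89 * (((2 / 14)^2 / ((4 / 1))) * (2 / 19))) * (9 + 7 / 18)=8678657 / 402192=21.58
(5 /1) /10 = 1 /2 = 0.50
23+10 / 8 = 97 / 4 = 24.25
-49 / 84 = -7 / 12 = -0.58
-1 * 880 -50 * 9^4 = -328930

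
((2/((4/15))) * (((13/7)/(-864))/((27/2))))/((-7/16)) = 65/23814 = 0.00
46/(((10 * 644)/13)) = 13/140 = 0.09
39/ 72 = 13/ 24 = 0.54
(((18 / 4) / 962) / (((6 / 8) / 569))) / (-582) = -569 / 93314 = -0.01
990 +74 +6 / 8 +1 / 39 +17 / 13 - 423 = 7717 / 12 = 643.08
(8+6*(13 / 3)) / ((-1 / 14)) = -476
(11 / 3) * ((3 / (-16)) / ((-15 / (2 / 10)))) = 11 / 1200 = 0.01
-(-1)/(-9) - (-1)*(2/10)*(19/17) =86/765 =0.11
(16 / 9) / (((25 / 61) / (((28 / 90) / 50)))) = 6832 / 253125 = 0.03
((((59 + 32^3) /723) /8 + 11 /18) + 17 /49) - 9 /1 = -2012083 /850248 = -2.37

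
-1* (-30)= 30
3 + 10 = 13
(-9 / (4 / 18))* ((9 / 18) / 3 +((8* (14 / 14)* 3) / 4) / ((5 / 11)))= -10827 / 20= -541.35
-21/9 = -7/3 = -2.33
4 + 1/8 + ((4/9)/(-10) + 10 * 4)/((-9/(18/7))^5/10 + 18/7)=26787001/8056008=3.33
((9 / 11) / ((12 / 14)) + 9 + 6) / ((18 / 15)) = 585 / 44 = 13.30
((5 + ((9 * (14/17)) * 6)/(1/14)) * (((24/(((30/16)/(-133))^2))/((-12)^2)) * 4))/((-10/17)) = -12078332224/3375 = -3578765.10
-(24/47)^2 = -576/2209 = -0.26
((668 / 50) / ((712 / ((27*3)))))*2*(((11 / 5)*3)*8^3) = 114276096 / 11125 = 10272.01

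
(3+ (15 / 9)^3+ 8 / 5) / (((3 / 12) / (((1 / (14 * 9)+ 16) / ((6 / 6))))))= 718052 / 1215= 590.99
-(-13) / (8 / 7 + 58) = 91 / 414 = 0.22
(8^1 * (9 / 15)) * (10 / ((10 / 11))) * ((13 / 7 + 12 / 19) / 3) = 29128 / 665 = 43.80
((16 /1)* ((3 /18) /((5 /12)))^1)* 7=224 /5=44.80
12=12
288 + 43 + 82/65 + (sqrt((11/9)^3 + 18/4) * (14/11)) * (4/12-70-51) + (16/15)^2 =975193/2925-2534 * sqrt(18446)/891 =-52.86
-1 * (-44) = 44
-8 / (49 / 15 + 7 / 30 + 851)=-0.01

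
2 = 2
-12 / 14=-0.86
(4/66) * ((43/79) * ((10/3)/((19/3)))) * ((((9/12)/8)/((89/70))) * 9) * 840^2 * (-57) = -35840070000/77341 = -463403.24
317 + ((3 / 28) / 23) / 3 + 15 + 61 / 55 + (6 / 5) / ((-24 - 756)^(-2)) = 25871232379 / 35420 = 730413.11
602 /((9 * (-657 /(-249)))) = 49966 /1971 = 25.35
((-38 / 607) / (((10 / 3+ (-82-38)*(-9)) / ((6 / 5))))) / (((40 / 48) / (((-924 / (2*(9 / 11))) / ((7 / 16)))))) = 2648448 / 24659375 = 0.11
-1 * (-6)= 6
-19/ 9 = -2.11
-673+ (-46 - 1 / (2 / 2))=-720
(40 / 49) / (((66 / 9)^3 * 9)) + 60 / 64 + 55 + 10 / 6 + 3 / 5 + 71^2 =79815602771 / 15652560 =5099.20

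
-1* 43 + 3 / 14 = -599 / 14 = -42.79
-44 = -44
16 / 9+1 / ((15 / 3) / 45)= 97 / 9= 10.78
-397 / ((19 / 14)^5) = -213516128 / 2476099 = -86.23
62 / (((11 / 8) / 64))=31744 / 11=2885.82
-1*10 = -10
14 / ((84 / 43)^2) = 1849 / 504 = 3.67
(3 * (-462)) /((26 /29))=-20097 /13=-1545.92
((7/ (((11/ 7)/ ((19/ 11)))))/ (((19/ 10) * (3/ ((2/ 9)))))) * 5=4900/ 3267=1.50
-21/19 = -1.11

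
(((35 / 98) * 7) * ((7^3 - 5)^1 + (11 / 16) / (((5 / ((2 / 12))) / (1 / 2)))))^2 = 105294409081 / 147456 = 714073.41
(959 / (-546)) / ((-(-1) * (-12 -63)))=137 / 5850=0.02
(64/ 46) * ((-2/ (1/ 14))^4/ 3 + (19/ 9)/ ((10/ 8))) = 295037312/ 1035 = 285060.20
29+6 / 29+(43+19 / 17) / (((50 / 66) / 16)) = 473759 / 493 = 960.97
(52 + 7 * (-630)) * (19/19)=-4358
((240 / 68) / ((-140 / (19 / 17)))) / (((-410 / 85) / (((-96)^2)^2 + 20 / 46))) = 467854347 / 943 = 496133.98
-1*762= -762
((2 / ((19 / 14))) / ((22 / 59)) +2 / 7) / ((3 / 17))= 105400 / 4389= 24.01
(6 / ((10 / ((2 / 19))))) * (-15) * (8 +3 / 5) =-774 / 95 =-8.15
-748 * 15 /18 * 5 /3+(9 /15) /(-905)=-42308777 /40725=-1038.89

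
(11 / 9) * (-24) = -88 / 3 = -29.33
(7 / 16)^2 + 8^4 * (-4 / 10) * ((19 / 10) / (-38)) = 525513 / 6400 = 82.11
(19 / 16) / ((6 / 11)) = 209 / 96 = 2.18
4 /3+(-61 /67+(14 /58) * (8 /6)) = 1447 /1943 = 0.74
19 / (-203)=-19 / 203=-0.09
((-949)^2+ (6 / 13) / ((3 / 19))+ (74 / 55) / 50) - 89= 16096704731 / 17875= 900514.95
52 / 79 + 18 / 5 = 1682 / 395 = 4.26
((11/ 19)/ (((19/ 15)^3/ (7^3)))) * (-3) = -38201625/ 130321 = -293.13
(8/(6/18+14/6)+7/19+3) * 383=2439.11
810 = 810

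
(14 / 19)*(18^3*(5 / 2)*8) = 1632960 / 19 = 85945.26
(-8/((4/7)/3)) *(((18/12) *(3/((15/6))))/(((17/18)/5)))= -6804/17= -400.24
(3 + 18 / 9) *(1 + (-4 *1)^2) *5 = 425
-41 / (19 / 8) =-328 / 19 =-17.26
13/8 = 1.62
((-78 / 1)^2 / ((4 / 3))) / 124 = 4563 / 124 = 36.80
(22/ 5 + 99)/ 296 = 517/ 1480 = 0.35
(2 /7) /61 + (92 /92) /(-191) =-45 /81557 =-0.00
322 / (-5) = -64.40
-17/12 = -1.42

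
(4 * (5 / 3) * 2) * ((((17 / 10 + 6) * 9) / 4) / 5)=231 / 5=46.20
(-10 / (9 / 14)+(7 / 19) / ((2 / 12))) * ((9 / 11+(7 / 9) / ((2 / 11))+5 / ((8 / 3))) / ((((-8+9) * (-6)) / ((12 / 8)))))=6299461 / 270864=23.26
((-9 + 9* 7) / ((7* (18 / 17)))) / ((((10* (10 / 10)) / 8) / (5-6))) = -204 / 35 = -5.83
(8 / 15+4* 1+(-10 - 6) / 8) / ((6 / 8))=152 / 45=3.38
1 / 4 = 0.25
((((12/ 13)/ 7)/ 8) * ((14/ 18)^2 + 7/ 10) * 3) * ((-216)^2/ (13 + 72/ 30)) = 195696/ 1001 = 195.50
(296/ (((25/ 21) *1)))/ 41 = 6216/ 1025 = 6.06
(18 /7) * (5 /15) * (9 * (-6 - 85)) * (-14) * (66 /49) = 92664 /7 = 13237.71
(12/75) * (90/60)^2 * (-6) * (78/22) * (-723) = 1522638/275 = 5536.87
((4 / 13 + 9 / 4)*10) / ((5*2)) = 133 / 52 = 2.56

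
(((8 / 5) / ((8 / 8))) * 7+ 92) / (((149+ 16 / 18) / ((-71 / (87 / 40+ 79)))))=-37152 / 61693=-0.60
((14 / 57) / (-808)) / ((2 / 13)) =-91 / 46056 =-0.00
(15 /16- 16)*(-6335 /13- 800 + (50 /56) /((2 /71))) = 220294485 /11648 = 18912.64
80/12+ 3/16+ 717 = 34745/48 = 723.85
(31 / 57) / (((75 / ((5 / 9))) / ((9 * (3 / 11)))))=31 / 3135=0.01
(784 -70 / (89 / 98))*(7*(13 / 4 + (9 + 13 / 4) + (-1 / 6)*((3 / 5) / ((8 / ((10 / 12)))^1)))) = 54574387 / 712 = 76649.42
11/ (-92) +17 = 1553/ 92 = 16.88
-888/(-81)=296/27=10.96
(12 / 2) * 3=18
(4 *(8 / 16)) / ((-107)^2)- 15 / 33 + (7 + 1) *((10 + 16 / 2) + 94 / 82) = 788550777 / 5163499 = 152.72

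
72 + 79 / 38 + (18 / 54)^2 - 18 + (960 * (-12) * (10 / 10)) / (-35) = 922487 / 2394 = 385.33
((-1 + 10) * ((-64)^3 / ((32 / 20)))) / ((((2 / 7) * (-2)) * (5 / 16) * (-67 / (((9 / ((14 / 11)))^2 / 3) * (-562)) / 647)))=350333909139456 / 469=746980616502.04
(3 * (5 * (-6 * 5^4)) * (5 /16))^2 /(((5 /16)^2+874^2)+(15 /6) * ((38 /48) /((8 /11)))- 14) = 404.51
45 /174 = 15 /58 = 0.26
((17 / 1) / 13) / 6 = 17 / 78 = 0.22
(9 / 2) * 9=81 / 2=40.50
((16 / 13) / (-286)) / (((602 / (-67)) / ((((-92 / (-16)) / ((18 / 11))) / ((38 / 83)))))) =127903 / 34794396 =0.00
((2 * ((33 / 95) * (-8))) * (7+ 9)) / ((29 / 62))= -523776 / 2755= -190.12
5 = 5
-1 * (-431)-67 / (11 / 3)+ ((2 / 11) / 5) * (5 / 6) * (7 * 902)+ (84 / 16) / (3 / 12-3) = 602.15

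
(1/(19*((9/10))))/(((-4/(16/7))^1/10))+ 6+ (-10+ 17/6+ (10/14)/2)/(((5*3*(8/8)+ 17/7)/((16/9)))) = 1088954/219051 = 4.97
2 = 2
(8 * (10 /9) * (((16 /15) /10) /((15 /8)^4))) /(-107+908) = 524288 /5474334375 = 0.00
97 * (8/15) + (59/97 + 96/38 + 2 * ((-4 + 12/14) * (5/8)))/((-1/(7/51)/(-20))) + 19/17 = 23813761/469965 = 50.67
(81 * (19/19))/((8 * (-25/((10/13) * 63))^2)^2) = 1275989841/71402500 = 17.87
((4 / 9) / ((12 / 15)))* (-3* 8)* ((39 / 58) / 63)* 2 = -520 / 1827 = -0.28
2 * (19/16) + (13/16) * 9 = 9.69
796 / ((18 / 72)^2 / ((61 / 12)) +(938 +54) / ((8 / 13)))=194224 / 393331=0.49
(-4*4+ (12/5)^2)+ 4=-156/25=-6.24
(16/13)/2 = 8/13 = 0.62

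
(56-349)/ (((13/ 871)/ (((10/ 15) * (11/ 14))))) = -215941/ 21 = -10282.90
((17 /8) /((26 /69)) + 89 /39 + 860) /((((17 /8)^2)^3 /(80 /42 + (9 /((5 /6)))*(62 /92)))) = 86.56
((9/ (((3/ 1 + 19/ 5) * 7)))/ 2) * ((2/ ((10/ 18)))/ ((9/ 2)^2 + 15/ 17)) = 54/ 3353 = 0.02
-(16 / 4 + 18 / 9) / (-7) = 6 / 7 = 0.86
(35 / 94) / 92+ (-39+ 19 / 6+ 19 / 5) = -4154839 / 129720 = -32.03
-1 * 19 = -19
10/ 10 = 1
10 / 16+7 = 61 / 8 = 7.62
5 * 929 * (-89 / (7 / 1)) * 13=-5374265 / 7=-767752.14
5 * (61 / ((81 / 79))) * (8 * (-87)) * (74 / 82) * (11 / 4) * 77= -43796565890 / 1107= -39563293.49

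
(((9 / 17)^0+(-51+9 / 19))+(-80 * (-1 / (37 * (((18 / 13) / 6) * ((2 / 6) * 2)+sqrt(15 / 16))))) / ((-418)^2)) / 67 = -0.74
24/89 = 0.27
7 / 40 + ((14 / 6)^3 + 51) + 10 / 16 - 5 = 8033 / 135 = 59.50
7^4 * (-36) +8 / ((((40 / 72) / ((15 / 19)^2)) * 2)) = -31201776 / 361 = -86431.51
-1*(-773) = 773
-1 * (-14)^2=-196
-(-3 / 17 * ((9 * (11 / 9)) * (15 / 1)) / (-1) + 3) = -546 / 17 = -32.12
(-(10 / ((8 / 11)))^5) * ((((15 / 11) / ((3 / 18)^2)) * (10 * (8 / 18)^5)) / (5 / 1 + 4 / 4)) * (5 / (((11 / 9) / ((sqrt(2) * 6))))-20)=91506250000 / 6561-4159375000 * sqrt(2) / 243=-10259770.23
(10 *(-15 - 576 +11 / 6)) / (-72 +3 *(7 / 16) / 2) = 565600 / 6849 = 82.58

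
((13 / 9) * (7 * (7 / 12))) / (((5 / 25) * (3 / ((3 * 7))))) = 22295 / 108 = 206.44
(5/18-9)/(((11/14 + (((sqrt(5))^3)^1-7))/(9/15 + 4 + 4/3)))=-1369354* sqrt(5)/457137-2836519/761895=-10.42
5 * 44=220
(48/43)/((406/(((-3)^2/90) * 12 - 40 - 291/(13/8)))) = -339888/567385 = -0.60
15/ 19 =0.79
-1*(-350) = 350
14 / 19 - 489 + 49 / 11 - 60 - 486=-215230 / 209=-1029.81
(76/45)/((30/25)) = 38/27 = 1.41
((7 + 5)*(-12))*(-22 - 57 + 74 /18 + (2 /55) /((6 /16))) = 592352 /55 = 10770.04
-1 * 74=-74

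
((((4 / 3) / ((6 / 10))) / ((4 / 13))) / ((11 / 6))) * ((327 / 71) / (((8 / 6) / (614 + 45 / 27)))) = 13085995 / 1562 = 8377.72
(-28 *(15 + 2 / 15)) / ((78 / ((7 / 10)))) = -11123 / 2925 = -3.80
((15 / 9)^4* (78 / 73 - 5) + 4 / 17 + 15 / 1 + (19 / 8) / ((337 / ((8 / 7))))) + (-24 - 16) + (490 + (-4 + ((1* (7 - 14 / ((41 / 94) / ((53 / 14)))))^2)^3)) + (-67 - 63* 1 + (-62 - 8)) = 2539792994345070251630154746936 / 1126387653818154399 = 2254812529004.42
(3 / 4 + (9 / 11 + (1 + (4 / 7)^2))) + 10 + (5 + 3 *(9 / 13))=559765 / 28028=19.97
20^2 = 400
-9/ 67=-0.13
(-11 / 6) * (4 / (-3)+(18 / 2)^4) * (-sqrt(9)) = 216469 / 6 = 36078.17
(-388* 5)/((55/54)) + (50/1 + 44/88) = -40793/22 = -1854.23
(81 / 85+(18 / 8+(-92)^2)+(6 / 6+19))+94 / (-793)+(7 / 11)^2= 276896022717 / 32624020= 8487.49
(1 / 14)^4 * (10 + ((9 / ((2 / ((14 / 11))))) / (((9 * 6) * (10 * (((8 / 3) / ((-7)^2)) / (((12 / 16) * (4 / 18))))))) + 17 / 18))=347749 / 1217018880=0.00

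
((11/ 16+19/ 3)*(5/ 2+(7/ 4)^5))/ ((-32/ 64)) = -6526679/ 24576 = -265.57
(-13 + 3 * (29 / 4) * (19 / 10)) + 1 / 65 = 14737 / 520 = 28.34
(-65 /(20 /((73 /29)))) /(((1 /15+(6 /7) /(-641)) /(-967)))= 61764654315 /510052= 121094.82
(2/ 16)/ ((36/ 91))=0.32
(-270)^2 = 72900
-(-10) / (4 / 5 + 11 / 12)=600 / 103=5.83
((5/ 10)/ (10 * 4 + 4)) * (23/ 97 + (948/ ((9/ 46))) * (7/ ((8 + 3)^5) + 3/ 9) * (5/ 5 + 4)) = 1135584494677/ 12372582024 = 91.78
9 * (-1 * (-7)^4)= -21609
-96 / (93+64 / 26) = -1248 / 1241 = -1.01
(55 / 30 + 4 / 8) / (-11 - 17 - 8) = -7 / 108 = -0.06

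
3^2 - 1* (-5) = 14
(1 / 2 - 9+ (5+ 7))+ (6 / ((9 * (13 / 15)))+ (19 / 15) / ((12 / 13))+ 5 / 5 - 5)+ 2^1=8521 / 2340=3.64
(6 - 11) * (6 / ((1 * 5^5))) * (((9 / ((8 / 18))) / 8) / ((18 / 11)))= -297 / 20000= -0.01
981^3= 944076141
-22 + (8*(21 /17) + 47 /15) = -2291 /255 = -8.98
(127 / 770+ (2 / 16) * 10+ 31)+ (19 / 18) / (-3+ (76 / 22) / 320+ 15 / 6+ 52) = 40756208389 / 1256533740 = 32.44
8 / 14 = 4 / 7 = 0.57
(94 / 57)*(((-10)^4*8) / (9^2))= 7520000 / 4617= 1628.76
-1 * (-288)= 288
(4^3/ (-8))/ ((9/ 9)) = -8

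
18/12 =3/2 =1.50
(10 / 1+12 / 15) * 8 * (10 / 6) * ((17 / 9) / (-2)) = -136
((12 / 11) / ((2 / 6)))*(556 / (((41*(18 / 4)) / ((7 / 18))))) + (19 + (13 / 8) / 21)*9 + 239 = 94224749 / 227304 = 414.53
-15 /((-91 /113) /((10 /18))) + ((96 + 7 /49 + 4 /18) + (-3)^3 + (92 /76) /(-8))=9904483 /124488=79.56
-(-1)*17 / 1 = 17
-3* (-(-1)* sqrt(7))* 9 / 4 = -27* sqrt(7) / 4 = -17.86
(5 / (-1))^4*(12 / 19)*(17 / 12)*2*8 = 170000 / 19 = 8947.37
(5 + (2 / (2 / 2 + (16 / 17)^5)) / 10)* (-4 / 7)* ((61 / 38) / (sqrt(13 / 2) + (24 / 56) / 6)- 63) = 54985308885632 / 298519944855- 107827204856* sqrt(26) / 298519944855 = 182.35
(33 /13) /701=33 /9113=0.00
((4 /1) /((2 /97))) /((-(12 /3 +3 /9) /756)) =-33845.54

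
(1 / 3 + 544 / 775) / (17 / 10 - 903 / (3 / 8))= -4814 / 11189295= -0.00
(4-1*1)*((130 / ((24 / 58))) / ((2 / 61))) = 114985 / 4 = 28746.25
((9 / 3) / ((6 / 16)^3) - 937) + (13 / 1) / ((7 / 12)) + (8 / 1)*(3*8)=-41947 / 63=-665.83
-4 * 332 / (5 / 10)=-2656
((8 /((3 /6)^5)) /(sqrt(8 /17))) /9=64*sqrt(34) /9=41.46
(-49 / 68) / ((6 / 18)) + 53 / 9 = 2281 / 612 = 3.73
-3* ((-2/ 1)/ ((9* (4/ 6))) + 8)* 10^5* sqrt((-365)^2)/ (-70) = 83950000/ 7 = 11992857.14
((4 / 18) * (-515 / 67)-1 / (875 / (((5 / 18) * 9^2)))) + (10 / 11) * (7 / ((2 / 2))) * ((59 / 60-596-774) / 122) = -20716241759 / 283229100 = -73.14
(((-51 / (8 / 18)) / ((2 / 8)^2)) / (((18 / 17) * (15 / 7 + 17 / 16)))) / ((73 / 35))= -6797280 / 26207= -259.37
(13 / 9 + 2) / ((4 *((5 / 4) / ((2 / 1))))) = 62 / 45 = 1.38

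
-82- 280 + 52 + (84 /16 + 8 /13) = -15815 /52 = -304.13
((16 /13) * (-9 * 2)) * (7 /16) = -9.69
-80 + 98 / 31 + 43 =-1049 / 31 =-33.84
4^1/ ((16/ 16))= 4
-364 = -364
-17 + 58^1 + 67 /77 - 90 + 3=-3475 /77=-45.13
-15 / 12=-5 / 4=-1.25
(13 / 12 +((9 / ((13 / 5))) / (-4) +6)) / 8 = 485 / 624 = 0.78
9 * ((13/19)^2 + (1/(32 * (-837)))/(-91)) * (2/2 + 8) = 1235734491/32588192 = 37.92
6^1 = 6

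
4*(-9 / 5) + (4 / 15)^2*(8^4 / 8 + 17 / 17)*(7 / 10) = 2292 / 125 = 18.34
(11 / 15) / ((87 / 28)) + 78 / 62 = 60443 / 40455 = 1.49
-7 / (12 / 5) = -35 / 12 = -2.92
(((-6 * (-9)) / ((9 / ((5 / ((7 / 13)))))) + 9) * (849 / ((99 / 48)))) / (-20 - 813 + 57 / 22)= -32.08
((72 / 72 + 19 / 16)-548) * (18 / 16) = -78597 / 128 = -614.04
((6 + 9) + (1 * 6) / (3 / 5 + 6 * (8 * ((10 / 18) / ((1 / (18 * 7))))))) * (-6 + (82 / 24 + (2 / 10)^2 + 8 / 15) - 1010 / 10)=-34621661 / 22404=-1545.33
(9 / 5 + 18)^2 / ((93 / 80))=52272 / 155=337.24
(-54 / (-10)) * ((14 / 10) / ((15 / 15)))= 189 / 25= 7.56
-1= -1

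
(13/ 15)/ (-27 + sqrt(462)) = -39/ 445-13 * sqrt(462)/ 4005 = -0.16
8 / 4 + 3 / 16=35 / 16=2.19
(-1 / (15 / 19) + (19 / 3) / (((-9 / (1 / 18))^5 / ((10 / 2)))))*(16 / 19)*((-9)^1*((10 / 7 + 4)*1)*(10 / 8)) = 2119964916283 / 32543321076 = 65.14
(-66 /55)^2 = 36 /25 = 1.44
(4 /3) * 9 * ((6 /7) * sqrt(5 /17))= 72 * sqrt(85) /119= 5.58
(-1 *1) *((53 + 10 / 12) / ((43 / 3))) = -323 / 86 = -3.76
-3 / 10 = -0.30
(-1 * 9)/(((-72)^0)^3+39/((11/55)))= -9/196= -0.05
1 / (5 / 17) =17 / 5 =3.40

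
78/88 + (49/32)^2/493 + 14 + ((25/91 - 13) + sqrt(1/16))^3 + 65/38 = -153051719013795293/79509191810048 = -1924.96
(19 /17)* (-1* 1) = -19 /17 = -1.12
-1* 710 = -710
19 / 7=2.71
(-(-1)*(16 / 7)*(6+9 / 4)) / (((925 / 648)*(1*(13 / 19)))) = 1625184 / 84175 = 19.31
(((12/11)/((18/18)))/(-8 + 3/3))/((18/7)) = -2/33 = -0.06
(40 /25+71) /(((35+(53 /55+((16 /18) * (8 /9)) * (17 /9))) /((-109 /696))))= -970299 /3196496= -0.30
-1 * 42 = -42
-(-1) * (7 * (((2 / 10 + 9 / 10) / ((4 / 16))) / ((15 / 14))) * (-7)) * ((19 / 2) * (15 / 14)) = -10241 / 5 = -2048.20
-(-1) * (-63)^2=3969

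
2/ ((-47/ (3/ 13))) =-6/ 611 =-0.01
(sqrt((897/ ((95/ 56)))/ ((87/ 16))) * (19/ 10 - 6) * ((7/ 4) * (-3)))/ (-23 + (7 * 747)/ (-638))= -18942 * sqrt(11532430)/ 9453925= -6.80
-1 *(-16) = 16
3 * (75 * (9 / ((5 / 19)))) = 7695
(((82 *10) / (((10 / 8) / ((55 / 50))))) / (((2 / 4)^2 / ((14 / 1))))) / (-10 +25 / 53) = -10708544 / 2525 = -4241.01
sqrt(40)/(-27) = -2* sqrt(10)/27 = -0.23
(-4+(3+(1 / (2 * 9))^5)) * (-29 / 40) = 54797443 / 75582720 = 0.72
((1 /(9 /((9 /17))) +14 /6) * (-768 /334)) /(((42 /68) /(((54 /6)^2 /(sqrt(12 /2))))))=-140544 * sqrt(6) /1169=-294.49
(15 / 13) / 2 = 15 / 26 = 0.58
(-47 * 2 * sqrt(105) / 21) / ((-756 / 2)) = 47 * sqrt(105) / 3969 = 0.12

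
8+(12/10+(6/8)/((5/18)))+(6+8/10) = 187/10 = 18.70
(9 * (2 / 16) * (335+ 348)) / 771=2049 / 2056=1.00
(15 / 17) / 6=5 / 34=0.15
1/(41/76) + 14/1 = 650/41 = 15.85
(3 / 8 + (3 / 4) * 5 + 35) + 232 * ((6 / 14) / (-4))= 799 / 56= 14.27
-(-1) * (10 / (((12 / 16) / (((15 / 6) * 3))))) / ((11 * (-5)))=-20 / 11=-1.82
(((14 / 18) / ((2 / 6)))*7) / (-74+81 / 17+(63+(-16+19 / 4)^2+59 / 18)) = 39984 / 302585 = 0.13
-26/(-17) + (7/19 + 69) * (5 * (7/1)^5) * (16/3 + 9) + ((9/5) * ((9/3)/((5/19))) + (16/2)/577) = 1167908792854369/13977825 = 83554400.84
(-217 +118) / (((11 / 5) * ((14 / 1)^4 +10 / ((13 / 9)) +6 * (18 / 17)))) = -0.00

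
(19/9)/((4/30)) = 95/6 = 15.83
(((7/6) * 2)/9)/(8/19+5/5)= 133/729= 0.18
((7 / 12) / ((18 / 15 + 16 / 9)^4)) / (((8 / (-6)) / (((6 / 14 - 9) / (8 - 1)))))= 61509375 / 9027702208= 0.01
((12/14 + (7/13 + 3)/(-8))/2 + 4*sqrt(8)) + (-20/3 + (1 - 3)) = -18475/2184 + 8*sqrt(2) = 2.85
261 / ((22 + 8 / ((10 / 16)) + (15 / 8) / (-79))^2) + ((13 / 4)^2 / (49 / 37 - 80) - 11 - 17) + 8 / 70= -8688393173649713 / 312485407893680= -27.80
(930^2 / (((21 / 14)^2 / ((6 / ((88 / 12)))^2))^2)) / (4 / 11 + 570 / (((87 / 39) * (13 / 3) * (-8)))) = -130025606400 / 11900471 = -10926.09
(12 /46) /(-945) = -2 /7245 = -0.00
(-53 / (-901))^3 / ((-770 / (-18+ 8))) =1 / 378301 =0.00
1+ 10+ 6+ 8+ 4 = 29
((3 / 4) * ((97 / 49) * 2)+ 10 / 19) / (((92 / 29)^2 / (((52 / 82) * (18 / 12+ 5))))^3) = 812520892257190987 / 3383221054551597056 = 0.24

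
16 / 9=1.78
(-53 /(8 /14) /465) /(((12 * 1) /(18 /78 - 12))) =6307 /32240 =0.20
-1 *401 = -401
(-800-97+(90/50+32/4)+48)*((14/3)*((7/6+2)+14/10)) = -4023964/225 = -17884.28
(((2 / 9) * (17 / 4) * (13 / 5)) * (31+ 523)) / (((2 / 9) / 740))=4530058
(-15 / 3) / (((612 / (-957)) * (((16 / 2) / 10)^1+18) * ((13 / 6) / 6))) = 23925 / 20774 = 1.15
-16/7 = -2.29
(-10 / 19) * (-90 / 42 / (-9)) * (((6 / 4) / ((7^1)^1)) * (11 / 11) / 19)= -25 / 17689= -0.00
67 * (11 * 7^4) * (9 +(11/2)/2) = 83168239/4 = 20792059.75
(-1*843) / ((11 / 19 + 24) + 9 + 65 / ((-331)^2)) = -1754838537 / 69901153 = -25.10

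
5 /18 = 0.28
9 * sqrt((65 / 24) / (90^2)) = sqrt(390) / 120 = 0.16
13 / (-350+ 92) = -13 / 258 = -0.05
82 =82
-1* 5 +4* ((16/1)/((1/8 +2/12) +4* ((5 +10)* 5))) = -34499/7207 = -4.79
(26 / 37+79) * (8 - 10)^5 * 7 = -660576 / 37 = -17853.41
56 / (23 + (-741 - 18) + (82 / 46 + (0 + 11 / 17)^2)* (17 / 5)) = -1955 / 25433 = -0.08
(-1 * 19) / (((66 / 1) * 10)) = -19 / 660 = -0.03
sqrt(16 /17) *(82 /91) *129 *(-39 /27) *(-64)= 10425.06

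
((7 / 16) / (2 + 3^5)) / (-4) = -1 / 2240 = -0.00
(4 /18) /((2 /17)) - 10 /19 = 233 /171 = 1.36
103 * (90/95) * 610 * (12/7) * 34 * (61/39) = 9382278240/1729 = 5426418.88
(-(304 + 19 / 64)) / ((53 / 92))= -447925 / 848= -528.21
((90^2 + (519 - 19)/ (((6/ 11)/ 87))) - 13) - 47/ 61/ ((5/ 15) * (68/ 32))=91085841/ 1037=87835.91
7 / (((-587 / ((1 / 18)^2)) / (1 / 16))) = -7 / 3043008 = -0.00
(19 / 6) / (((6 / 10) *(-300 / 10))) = -19 / 108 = -0.18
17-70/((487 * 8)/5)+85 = 198521/1948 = 101.91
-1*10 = -10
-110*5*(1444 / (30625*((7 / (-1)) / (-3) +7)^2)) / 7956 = -3971 / 106124200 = -0.00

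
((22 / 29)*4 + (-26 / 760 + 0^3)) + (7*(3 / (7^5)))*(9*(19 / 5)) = 16102983 / 5291804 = 3.04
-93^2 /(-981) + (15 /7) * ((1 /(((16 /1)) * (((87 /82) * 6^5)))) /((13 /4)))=39441122953 /4473548352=8.82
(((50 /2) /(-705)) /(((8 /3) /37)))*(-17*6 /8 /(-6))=-3145 /3008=-1.05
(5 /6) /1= 5 /6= 0.83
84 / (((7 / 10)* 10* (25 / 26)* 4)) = 78 / 25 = 3.12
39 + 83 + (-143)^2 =20571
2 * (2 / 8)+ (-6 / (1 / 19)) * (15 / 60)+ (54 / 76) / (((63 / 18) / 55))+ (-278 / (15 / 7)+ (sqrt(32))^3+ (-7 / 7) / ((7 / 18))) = -297533 / 1995+ 128 * sqrt(2) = 31.88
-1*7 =-7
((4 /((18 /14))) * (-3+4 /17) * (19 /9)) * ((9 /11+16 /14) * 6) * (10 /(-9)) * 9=10787440 /5049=2136.55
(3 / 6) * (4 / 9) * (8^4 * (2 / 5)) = 16384 / 45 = 364.09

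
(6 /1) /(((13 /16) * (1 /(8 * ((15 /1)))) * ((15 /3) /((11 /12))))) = 2112 /13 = 162.46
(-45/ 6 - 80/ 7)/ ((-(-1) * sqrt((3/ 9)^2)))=-795/ 14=-56.79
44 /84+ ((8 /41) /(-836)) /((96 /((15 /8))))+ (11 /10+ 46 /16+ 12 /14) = 5.36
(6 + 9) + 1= 16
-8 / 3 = -2.67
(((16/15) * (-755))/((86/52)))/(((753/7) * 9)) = -439712/874233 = -0.50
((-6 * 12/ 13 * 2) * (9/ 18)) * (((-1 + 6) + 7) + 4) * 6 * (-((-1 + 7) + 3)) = 62208/ 13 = 4785.23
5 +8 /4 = 7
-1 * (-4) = 4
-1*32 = -32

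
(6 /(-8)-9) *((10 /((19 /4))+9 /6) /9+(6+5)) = -50687 /456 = -111.16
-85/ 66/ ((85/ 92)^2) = -4232/ 2805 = -1.51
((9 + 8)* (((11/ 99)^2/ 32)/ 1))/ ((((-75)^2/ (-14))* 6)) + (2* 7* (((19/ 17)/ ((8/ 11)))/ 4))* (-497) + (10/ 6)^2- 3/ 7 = -13901950127911/ 5205060000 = -2670.85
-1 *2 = -2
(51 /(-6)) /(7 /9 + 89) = -153 /1616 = -0.09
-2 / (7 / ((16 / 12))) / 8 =-1 / 21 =-0.05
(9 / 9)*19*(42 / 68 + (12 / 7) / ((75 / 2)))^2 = 295997371 / 35402500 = 8.36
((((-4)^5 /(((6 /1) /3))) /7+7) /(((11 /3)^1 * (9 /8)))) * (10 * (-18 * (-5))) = -1111200 /77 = -14431.17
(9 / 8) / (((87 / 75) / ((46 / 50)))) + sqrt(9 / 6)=207 / 232 + sqrt(6) / 2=2.12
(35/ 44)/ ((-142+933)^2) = 5/ 3932852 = 0.00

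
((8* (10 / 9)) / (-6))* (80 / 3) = -3200 / 81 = -39.51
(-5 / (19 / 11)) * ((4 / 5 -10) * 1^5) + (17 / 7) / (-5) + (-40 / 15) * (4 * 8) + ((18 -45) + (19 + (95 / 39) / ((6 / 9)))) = -3295489 / 51870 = -63.53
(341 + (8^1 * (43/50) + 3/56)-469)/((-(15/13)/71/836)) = 32696386151/5250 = 6227883.08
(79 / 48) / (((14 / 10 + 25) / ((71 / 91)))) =28045 / 576576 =0.05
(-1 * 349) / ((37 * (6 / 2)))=-349 / 111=-3.14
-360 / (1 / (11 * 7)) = -27720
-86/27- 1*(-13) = 265/27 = 9.81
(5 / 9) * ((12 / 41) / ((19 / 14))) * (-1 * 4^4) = -71680 / 2337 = -30.67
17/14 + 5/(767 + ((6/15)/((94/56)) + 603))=1372638/1127021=1.22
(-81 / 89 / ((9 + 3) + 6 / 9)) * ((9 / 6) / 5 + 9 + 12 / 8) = -6561 / 8455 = -0.78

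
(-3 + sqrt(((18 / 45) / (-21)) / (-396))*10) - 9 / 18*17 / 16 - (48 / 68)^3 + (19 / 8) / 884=-3965277 / 1021904 + sqrt(2310) / 693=-3.81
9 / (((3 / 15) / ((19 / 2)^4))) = 5864445 / 16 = 366527.81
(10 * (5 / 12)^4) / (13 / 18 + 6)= 3125 / 69696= 0.04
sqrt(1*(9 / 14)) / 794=3*sqrt(14) / 11116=0.00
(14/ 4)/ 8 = 7/ 16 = 0.44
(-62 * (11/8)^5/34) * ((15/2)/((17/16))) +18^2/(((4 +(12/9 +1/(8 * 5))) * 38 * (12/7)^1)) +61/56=-6200171190949/101232603136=-61.25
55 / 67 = 0.82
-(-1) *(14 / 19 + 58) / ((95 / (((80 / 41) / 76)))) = 4464 / 281219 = 0.02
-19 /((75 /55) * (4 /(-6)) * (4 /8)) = 41.80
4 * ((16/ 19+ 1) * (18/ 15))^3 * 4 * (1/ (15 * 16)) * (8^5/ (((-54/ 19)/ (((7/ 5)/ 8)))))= -39337984/ 27075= -1452.93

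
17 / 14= 1.21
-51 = -51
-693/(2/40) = -13860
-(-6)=6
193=193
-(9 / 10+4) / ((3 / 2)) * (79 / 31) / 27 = -3871 / 12555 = -0.31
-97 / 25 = -3.88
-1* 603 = -603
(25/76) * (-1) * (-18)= 225/38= 5.92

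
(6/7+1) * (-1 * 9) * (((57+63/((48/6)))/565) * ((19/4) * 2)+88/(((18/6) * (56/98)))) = -55447977/63280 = -876.23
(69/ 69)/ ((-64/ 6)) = -3/ 32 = -0.09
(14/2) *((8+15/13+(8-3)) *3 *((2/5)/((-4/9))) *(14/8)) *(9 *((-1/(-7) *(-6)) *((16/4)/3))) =4815.14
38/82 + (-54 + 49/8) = -15551/328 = -47.41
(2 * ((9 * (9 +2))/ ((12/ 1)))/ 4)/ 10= 33/ 80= 0.41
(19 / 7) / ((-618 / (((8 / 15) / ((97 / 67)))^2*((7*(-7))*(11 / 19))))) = 11060896 / 654160725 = 0.02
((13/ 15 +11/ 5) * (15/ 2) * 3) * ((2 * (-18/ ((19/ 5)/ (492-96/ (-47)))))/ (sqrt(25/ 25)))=-288392400/ 893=-322947.82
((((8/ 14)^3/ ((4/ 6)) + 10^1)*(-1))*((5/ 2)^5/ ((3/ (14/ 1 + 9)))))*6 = -126715625/ 2744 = -46179.16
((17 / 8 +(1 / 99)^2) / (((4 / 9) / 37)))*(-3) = -6165125 / 11616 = -530.74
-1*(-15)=15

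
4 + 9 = 13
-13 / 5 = -2.60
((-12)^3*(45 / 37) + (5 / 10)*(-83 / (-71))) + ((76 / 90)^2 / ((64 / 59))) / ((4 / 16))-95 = -2193.41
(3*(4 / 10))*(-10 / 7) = -12 / 7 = -1.71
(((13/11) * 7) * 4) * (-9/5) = -59.56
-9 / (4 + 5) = -1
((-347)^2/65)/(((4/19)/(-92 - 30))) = -1073492.55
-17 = -17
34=34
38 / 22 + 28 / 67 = 1581 / 737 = 2.15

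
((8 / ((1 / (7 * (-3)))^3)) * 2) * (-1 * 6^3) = 32006016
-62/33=-1.88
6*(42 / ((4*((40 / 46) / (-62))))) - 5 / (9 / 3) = -134807 / 30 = -4493.57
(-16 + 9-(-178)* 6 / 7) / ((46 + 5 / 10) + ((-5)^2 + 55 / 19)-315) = -38722 / 64001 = -0.61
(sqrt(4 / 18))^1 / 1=sqrt(2) / 3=0.47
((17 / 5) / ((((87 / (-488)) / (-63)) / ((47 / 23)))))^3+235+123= 548981486283552262058 / 37092620375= 14800288594.70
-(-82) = 82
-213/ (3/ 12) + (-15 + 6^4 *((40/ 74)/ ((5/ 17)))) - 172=49685/ 37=1342.84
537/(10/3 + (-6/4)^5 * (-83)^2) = -51552/5021761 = -0.01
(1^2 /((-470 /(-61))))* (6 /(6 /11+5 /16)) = 32208 /35485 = 0.91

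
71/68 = 1.04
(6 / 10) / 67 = 3 / 335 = 0.01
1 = 1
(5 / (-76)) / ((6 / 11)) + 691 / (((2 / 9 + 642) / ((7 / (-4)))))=-2640331 / 1317840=-2.00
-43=-43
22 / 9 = 2.44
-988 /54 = -494 /27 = -18.30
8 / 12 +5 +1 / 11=190 / 33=5.76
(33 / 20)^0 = 1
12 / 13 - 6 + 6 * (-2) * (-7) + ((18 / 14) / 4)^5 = 17658605205 / 223734784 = 78.93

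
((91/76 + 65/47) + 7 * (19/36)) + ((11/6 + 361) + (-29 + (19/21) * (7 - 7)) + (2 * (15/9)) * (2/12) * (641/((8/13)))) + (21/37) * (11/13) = 9476552191/10308792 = 919.27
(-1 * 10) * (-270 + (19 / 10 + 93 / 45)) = 7981 / 3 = 2660.33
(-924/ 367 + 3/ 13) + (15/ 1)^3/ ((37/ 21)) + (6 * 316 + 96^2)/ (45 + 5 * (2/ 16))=138967979262/ 64432355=2156.80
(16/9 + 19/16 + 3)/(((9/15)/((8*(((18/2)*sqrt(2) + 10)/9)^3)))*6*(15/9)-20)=-978096055/4591346697-61994889*sqrt(2)/1020299266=-0.30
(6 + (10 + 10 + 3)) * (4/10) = 58/5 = 11.60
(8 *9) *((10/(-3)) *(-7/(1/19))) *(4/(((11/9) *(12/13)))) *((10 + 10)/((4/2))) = 12448800/11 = 1131709.09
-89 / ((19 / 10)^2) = -8900 / 361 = -24.65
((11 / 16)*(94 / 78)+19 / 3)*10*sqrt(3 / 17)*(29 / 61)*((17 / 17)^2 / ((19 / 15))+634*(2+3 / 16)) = 10513881125*sqrt(51) / 3782976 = 19847.90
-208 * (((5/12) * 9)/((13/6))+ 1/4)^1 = -412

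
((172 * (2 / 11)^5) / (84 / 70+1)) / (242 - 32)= 2752 / 37202781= 0.00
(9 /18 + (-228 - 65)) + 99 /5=-2727 /10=-272.70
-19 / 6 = -3.17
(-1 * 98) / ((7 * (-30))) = 7 / 15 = 0.47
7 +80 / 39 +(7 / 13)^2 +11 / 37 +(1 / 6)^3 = 13024501 / 1350648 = 9.64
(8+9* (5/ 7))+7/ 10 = 1059/ 70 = 15.13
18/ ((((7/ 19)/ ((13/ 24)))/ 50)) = 18525/ 14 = 1323.21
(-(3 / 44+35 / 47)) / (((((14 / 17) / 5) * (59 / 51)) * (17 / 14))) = -428655 / 122012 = -3.51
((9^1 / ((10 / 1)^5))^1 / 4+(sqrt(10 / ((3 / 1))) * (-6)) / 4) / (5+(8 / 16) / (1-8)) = 21 / 4600000-7 * sqrt(30) / 69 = -0.56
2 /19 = 0.11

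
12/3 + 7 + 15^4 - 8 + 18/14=50629.29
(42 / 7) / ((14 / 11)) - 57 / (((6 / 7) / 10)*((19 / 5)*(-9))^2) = 4.15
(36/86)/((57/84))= 504/817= 0.62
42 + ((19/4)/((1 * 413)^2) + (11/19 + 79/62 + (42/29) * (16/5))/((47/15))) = 24139022347591/547735948732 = 44.07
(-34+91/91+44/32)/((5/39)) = -9867/40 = -246.68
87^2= 7569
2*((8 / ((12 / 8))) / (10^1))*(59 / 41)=944 / 615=1.53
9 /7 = 1.29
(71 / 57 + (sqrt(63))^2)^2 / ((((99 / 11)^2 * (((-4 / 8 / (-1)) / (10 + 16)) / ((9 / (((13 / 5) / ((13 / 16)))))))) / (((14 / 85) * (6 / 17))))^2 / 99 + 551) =610776268102 / 81671188419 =7.48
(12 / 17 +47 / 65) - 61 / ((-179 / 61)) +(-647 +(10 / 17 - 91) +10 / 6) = -423397067 / 593385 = -713.53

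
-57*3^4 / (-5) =4617 / 5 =923.40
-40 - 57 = -97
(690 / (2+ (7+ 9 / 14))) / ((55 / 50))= 6440 / 99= 65.05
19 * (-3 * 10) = -570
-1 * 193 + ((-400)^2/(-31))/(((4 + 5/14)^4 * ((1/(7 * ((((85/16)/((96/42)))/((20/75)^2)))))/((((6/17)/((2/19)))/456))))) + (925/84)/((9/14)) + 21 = -178.96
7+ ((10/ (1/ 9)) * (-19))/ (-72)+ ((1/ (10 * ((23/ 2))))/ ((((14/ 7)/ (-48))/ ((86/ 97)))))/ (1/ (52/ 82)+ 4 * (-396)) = 56451084951/ 1835800660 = 30.75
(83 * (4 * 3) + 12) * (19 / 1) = 19152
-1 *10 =-10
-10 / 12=-5 / 6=-0.83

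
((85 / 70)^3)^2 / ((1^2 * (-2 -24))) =-24137569 / 195767936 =-0.12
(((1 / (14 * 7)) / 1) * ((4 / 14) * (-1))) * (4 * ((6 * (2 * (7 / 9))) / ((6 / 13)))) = -104 / 441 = -0.24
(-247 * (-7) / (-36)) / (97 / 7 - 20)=12103 / 1548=7.82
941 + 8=949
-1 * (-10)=10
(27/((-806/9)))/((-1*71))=243/57226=0.00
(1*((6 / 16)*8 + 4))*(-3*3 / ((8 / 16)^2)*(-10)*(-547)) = -1378440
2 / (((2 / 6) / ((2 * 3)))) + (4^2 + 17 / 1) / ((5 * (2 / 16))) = 444 / 5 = 88.80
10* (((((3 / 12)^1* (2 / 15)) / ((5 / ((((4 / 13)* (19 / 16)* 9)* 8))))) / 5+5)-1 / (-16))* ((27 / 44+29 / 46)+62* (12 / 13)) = 20392010283 / 6841120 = 2980.80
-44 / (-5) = 44 / 5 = 8.80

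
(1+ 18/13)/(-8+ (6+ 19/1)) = 0.14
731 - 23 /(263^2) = 50562516 /69169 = 731.00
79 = 79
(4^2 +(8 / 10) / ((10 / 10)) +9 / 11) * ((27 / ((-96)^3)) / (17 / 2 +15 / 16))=-969 / 17008640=-0.00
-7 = -7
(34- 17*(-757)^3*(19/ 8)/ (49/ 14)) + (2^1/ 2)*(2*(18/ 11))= 1541284635909/ 308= 5004170895.81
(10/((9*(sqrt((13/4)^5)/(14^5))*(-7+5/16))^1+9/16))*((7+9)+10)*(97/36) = 31395377728798720*sqrt(13)/23991593776711227+29880329824234373120/23991593776711227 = 1250.17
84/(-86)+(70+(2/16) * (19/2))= 48305/688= 70.21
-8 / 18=-4 / 9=-0.44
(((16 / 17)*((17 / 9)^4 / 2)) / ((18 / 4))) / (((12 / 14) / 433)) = 119130424 / 177147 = 672.49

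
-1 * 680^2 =-462400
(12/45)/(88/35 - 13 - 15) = -7/669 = -0.01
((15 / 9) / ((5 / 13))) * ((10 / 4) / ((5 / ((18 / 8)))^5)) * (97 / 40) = 24820263 / 51200000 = 0.48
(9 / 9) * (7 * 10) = 70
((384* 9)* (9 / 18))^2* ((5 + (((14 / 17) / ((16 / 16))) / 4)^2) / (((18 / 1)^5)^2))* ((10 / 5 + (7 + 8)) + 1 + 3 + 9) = 19430 / 153586449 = 0.00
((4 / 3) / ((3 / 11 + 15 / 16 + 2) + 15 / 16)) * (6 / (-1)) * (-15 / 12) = 176 / 73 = 2.41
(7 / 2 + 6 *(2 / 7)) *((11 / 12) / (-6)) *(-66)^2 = -97163 / 28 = -3470.11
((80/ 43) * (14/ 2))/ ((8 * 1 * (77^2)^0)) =70/ 43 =1.63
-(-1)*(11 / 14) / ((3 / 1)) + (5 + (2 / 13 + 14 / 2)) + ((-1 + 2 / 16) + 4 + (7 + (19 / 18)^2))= 1394885 / 58968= 23.65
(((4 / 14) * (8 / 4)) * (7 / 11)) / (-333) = -4 / 3663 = -0.00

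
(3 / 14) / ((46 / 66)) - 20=-6341 / 322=-19.69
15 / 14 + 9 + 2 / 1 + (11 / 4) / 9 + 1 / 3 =3203 / 252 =12.71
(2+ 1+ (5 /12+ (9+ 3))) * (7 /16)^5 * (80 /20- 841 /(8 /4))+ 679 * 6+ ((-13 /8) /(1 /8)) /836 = 20886442777441 /5259657216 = 3971.07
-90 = -90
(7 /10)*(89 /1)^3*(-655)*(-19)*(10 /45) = 12282674887 /9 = 1364741654.11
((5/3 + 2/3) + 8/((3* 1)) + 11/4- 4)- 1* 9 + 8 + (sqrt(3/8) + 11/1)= sqrt(6)/4 + 55/4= 14.36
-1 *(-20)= 20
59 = 59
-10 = -10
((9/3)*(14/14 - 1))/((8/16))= 0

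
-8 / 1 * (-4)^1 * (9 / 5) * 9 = 2592 / 5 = 518.40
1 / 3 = 0.33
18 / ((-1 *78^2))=-1 / 338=-0.00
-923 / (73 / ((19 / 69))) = -17537 / 5037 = -3.48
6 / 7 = 0.86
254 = 254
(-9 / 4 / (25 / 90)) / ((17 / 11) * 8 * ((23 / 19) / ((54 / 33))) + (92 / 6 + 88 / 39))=-180063 / 594340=-0.30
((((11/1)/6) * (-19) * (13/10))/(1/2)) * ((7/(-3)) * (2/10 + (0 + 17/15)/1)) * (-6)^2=152152/15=10143.47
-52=-52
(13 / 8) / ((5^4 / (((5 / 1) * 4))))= 0.05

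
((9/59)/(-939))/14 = -0.00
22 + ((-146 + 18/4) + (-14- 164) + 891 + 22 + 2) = 1235/2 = 617.50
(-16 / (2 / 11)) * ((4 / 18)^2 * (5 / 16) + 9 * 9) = -577478 / 81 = -7129.36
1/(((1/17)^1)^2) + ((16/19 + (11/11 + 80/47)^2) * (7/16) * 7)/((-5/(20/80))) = 772946025/2686144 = 287.75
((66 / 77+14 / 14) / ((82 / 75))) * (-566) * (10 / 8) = -1379625 / 1148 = -1201.76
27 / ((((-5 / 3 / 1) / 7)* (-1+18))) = -567 / 85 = -6.67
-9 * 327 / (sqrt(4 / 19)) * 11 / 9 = -3597 * sqrt(19) / 2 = -7839.48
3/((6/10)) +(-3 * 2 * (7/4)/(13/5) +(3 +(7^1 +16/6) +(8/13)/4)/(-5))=-125/78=-1.60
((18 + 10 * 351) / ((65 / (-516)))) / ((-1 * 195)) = 606816 / 4225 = 143.63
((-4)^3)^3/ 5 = -262144/ 5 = -52428.80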